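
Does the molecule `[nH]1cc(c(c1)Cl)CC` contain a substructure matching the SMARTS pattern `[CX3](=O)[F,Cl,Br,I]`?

The pattern [CX3](=O)[F,Cl,Br,I] describes a carbonyl carbon bonded to a halogen — an acyl halide.
The closest candidate here is a chloro substituent, but the Cl is not on a carbonyl carbon. No other fragment satisfies the full query, so there is no match.

No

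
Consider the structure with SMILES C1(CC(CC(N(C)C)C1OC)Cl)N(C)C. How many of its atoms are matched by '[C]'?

The query [C] means: uppercase C matches aliphatic (non-aromatic) carbon only.
Check the 15 heavy atoms by environment: 11× C → match; 2× N → no; 1× O → no; 1× Cl → no.
That gives 11 matching atoms.

11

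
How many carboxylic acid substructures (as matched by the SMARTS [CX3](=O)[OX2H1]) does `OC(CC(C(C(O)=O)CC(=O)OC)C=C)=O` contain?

[CX3](=O)[OX2H1] is the SMARTS for a carboxylic acid: an sp2 carbon double-bonded to O and single-bonded to an -OH oxygen.
The molecule carries 2 separate instances of a carboxylic acid group (-C(=O)OH) meeting every constraint; each maps to a distinct set of atoms, giving 2 matches.

2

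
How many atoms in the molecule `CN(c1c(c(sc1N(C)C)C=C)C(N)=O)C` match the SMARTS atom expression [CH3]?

4

The query [CH3] means: aliphatic carbon with exactly three hydrogens.
Check the 16 heavy atoms by environment: 1× s (aromatic, H0) → no; 4× c (aromatic, H0) → no; 1× C (H0) → no; 1× O (H0) → no; 1× N (H2) → no; 2× N (H0) → no; 4× C (H3) → match; 1× C (H1) → no; 1× C (H2) → no.
That gives 4 matching atoms.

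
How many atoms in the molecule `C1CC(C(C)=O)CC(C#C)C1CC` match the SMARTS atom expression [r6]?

6

Check the 13 heavy atoms by environment: 6× C (in 6-ring) → match; 6× C (acyclic) → no; 1× O (acyclic) → no.
That gives 6 matching atoms.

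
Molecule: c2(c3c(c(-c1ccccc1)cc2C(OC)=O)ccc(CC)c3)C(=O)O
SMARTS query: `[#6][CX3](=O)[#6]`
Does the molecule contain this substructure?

No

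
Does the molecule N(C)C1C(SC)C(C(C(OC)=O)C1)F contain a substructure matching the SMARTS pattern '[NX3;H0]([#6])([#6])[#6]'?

The pattern [NX3;H0]([#6])([#6])[#6] describes a trivalent nitrogen with no H, bonded to three carbons — a tertiary amine.
The closest candidate here is an N-methylamino group (-NHCH3), but the nitrogen still has one H (H1), not H0. No other fragment satisfies the full query, so there is no match.

No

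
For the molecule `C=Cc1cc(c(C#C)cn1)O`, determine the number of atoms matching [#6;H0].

The query [#6;H0] means: any carbon with no attached hydrogen.
Check the 11 heavy atoms by environment: 1× n (aromatic, H0) → no; 2× c (aromatic, H1) → no; 3× c (aromatic, H0) → match; 1× C (H0) → match; 2× C (H1) → no; 1× C (H2) → no; 1× O (H1) → no.
Summing the matching environments: 3 + 1 = 4 matching atoms.

4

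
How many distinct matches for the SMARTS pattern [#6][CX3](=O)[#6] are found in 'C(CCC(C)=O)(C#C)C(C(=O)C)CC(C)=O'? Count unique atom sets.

[#6][CX3](=O)[#6] is the SMARTS for a ketone: a carbonyl carbon (no H) flanked by two carbons.
The molecule carries 3 separate instances of an acetyl/ketone group (-C(=O)CH3) meeting every constraint; each maps to a distinct set of atoms, giving 3 matches.

3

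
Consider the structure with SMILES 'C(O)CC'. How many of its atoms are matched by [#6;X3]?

0

The query [#6;X3] means: any carbon (aromatic or not) with three total connections.
Check the 4 heavy atoms by environment: 3× C (X4) → no; 1× O (X2) → no.
No environment satisfies the query, so 0 matching atoms.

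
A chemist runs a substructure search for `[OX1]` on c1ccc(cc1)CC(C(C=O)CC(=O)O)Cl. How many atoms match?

Check the 16 heavy atoms by environment: 4× C (X4) → no; 1× Cl (X1) → no; 2× C (X3) → no; 2× O (X1) → match; 1× O (X2) → no; 6× c (aromatic, X3) → no.
That gives 2 matching atoms.

2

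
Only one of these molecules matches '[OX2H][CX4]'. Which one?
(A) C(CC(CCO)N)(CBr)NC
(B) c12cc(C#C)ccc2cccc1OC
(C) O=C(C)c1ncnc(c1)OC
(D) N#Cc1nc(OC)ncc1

A

[OX2H][CX4] describes a hydroxyl oxygen bound to an sp3 (X4) carbon (an aliphatic alcohol).
(A) contains a hydroxyl group (-OH), which satisfies every atom and bond constraint.
(B) has a methoxy ether (-OCH3) but the oxygen has H0 (ether), not H1.
(C) has a methoxy ether (-OCH3) but the oxygen has H0 (ether), not H1.
(D) has a methoxy ether (-OCH3) but the oxygen has H0 (ether), not H1.
So the answer is (A).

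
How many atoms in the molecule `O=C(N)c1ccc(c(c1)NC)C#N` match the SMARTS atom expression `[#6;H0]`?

5

Check the 13 heavy atoms by environment: 3× c (aromatic, H1) → no; 3× c (aromatic, H0) → match; 1× N (H1) → no; 1× C (H3) → no; 2× C (H0) → match; 1× N (H0) → no; 1× O (H0) → no; 1× N (H2) → no.
Summing the matching environments: 3 + 2 = 5 matching atoms.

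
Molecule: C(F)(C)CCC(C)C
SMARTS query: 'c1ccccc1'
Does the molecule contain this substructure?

The pattern c1ccccc1 describes six aromatic carbons in a ring — a benzene ring.
The closest candidate here is a methyl group (-CH3), but no six-membered all-carbon aromatic ring is present. No other fragment satisfies the full query, so there is no match.

No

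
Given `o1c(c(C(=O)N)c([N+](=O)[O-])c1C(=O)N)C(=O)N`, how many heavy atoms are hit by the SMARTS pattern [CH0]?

3

The query [CH0] means: aliphatic carbon with no attached hydrogen.
Check the 17 heavy atoms by environment: 1× o (aromatic, H0) → no; 4× c (aromatic, H0) → no; 3× C (H0) → match; 4× O (H0) → no; 3× N (H2) → no; 1× N (charge +1, H0) → no; 1× O (charge -1, H0) → no.
That gives 3 matching atoms.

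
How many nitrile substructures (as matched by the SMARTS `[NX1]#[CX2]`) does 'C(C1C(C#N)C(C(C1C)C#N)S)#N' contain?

3

[NX1]#[CX2] is the SMARTS for a nitrile: a nitrogen triple-bonded to a two-connected carbon.
The molecule carries 3 separate instances of a nitrile (-C#N) meeting every constraint; each maps to a distinct set of atoms, giving 3 matches.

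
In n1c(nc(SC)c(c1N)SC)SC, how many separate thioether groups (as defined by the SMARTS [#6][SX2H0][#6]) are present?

[#6][SX2H0][#6] is the SMARTS for a thioether: an aliphatic sulfur bridging two carbons with no H on the sulfur.
The molecule carries 3 separate instances of a methylthio ether (-SCH3) meeting every constraint; each maps to a distinct set of atoms, giving 3 matches.

3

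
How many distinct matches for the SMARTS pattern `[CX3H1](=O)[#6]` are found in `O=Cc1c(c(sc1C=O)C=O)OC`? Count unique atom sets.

3

[CX3H1](=O)[#6] is the SMARTS for an aldehyde: an sp2 carbon with one H, double-bonded to O and single-bonded to carbon.
The molecule carries 3 separate instances of an aldehyde (-CHO) meeting every constraint; each maps to a distinct set of atoms, giving 3 matches.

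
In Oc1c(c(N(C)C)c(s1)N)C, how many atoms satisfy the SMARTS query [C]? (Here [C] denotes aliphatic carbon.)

The query [C] means: uppercase C matches aliphatic (non-aromatic) carbon only.
Check the 11 heavy atoms by environment: 1× s (aromatic) → no; 4× c (aromatic) → no; 2× N → no; 3× C → match; 1× O → no.
That gives 3 matching atoms.

3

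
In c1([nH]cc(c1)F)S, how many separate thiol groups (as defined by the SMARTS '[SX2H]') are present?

[SX2H] is the SMARTS for a thiol: an aliphatic sulfur with two connections, one being H.
Exactly one fragment in the molecule meets all constraints, giving 1 match.

1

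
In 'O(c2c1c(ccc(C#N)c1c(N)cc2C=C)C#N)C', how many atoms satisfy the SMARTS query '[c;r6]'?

The query [c;r6] means: aromatic carbon that belongs to a six-membered ring.
Check the 19 heavy atoms by environment: 10× c (aromatic, in 6-ring) → match; 5× C (acyclic) → no; 3× N (acyclic) → no; 1× O (acyclic) → no.
That gives 10 matching atoms.

10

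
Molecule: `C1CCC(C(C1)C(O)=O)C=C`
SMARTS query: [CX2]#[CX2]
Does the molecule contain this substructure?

The pattern [CX2]#[CX2] describes a carbon-carbon triple bond — an alkyne.
The closest candidate here is a vinyl group (-CH=CH2), but the C=C is a double bond; both carbons are CX3, not CX2. No other fragment satisfies the full query, so there is no match.

No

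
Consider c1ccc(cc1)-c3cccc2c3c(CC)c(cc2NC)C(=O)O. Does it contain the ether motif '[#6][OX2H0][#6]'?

No

The pattern [#6][OX2H0][#6] describes an aliphatic oxygen bridging two carbons with no H on the oxygen — an ether.
The closest candidate here is a carboxylic acid group (-C(=O)OH), but the -OH oxygen has H1; the =O is OX1, not OX2. No other fragment satisfies the full query, so there is no match.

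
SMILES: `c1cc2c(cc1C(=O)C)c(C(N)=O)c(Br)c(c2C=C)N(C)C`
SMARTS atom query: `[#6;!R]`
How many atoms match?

7

Check the 22 heavy atoms by environment: 10× c (aromatic, in 6-ring) → no; 2× N (acyclic) → no; 7× C (acyclic) → match; 2× O (acyclic) → no; 1× Br (acyclic) → no.
That gives 7 matching atoms.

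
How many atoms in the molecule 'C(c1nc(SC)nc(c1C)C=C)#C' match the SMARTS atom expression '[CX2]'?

2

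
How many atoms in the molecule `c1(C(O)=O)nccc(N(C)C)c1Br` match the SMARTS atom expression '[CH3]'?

Check the 13 heavy atoms by environment: 1× n (aromatic, H0) → no; 2× c (aromatic, H1) → no; 3× c (aromatic, H0) → no; 1× C (H0) → no; 1× O (H0) → no; 1× O (H1) → no; 1× Br (H0) → no; 1× N (H0) → no; 2× C (H3) → match.
That gives 2 matching atoms.

2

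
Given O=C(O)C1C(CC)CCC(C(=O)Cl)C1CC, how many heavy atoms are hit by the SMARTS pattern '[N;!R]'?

0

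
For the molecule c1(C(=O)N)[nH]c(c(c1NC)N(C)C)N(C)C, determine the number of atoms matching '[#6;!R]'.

The query [#6;!R] means: carbon not in any ring.
Check the 16 heavy atoms by environment: 1× n (aromatic, in 5-ring) → no; 4× c (aromatic, in 5-ring) → no; 4× N (acyclic) → no; 6× C (acyclic) → match; 1× O (acyclic) → no.
That gives 6 matching atoms.

6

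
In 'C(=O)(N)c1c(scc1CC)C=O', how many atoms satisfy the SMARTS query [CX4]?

The query [CX4] means: C with X4: aliphatic carbon with exactly 4 total connections (bonds + H).
Check the 12 heavy atoms by environment: 1× s (aromatic, X2) → no; 4× c (aromatic, X3) → no; 2× C (X4) → match; 2× C (X3) → no; 2× O (X1) → no; 1× N (X3) → no.
That gives 2 matching atoms.

2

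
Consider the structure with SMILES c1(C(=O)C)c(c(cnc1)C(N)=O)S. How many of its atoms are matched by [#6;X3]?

7

Check the 13 heavy atoms by environment: 1× n (aromatic, X2) → no; 5× c (aromatic, X3) → match; 2× C (X3) → match; 2× O (X1) → no; 1× N (X3) → no; 1× S (X2) → no; 1× C (X4) → no.
Summing the matching environments: 5 + 2 = 7 matching atoms.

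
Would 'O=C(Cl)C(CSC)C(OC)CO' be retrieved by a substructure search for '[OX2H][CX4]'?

The pattern [OX2H][CX4] describes a hydroxyl oxygen bound to an sp3 (X4) carbon — an aliphatic alcohol.
The molecule carries a hydroxyl group (-OH), whose atoms satisfy every constraint of the query, so the pattern matches.

Yes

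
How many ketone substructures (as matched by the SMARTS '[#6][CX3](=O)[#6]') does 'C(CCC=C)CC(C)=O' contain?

1

[#6][CX3](=O)[#6] is the SMARTS for a ketone: a carbonyl carbon (no H) flanked by two carbons.
Exactly one fragment in the molecule meets all constraints, giving 1 match.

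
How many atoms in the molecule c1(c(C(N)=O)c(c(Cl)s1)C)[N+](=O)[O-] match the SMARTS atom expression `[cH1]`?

0

The query [cH1] means: aromatic carbon bearing exactly one hydrogen.
Check the 13 heavy atoms by environment: 1× s (aromatic, H0) → no; 4× c (aromatic, H0) → no; 1× N (charge +1, H0) → no; 1× O (charge -1, H0) → no; 2× O (H0) → no; 1× Cl (H0) → no; 1× C (H0) → no; 1× N (H2) → no; 1× C (H3) → no.
No environment satisfies the query, so 0 matching atoms.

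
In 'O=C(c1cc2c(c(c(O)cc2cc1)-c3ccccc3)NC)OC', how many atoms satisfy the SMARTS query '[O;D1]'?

The query [O;D1] means: aliphatic oxygen bonded to exactly one heavy atom.
Check the 23 heavy atoms by environment: 7× c (aromatic, D3) → no; 9× c (aromatic, D2) → no; 2× O (D1) → match; 1× N (D2) → no; 2× C (D1) → no; 1× C (D3) → no; 1× O (D2) → no.
That gives 2 matching atoms.

2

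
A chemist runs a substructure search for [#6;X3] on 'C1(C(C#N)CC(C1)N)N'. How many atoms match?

Check the 9 heavy atoms by environment: 5× C (X4) → no; 1× C (X2) → no; 1× N (X1) → no; 2× N (X3) → no.
No environment satisfies the query, so 0 matching atoms.

0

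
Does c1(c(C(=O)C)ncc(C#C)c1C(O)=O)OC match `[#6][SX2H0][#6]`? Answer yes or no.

No

The pattern [#6][SX2H0][#6] describes an aliphatic sulfur bridging two carbons with no H on the sulfur — a thioether.
The closest candidate here is a methoxy ether (-OCH3), but the bridging atom is O, not S. No other fragment satisfies the full query, so there is no match.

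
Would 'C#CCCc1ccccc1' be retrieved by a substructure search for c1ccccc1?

Yes

The pattern c1ccccc1 describes six aromatic carbons in a ring — a benzene ring.
The molecule carries a phenyl ring, whose atoms satisfy every constraint of the query, so the pattern matches.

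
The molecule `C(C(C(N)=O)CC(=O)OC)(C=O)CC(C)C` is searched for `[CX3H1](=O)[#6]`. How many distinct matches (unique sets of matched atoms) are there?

1

[CX3H1](=O)[#6] is the SMARTS for an aldehyde: an sp2 carbon with one H, double-bonded to O and single-bonded to carbon.
Exactly one fragment in the molecule meets all constraints, giving 1 match.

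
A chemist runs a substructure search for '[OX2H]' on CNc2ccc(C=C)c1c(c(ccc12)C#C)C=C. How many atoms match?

The query [OX2H] means: aliphatic oxygen with two connections, one of which is H — an -OH oxygen.
Check the 18 heavy atoms by environment: 6× c (aromatic, H0, X3) → no; 4× c (aromatic, H1, X3) → no; 2× C (H1, X3) → no; 2× C (H2, X3) → no; 1× C (H0, X2) → no; 1× C (H1, X2) → no; 1× N (H1, X3) → no; 1× C (H3, X4) → no.
No environment satisfies the query, so 0 matching atoms.

0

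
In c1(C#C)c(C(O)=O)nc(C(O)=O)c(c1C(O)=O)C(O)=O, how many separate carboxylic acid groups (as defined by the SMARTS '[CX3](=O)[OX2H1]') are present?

[CX3](=O)[OX2H1] is the SMARTS for a carboxylic acid: an sp2 carbon double-bonded to O and single-bonded to an -OH oxygen.
The molecule carries 4 separate instances of a carboxylic acid group (-C(=O)OH) meeting every constraint; each maps to a distinct set of atoms, giving 4 matches.

4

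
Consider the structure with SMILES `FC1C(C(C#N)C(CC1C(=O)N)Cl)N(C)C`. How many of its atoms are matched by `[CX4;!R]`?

2

The query [CX4;!R] means: aliphatic carbon with four total connections, not in a ring.
Check the 16 heavy atoms by environment: 6× C (X4, in 6-ring) → no; 1× C (X3, acyclic) → no; 1× O (X1, acyclic) → no; 2× N (X3, acyclic) → no; 1× C (X2, acyclic) → no; 1× N (X1, acyclic) → no; 1× F (X1, acyclic) → no; 2× C (X4, acyclic) → match; 1× Cl (X1, acyclic) → no.
That gives 2 matching atoms.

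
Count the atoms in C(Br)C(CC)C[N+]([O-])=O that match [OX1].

The query [OX1] means: aliphatic oxygen with one total connection — typically a carbonyl =O or an oxide.
Check the 9 heavy atoms by environment: 5× C (X4) → no; 1× N (charge +1, X3) → no; 1× O (charge -1, X1) → match; 1× O (X1) → match; 1× Br (X1) → no.
Summing the matching environments: 1 + 1 = 2 matching atoms.

2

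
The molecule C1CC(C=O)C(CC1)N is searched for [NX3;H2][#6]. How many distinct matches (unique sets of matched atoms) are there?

1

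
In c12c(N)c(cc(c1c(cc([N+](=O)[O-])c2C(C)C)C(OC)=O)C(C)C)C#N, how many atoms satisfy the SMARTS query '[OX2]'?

The query [OX2] means: aliphatic oxygen with two total connections — ether, hydroxyl, or ester single-bond O.
Check the 26 heavy atoms by environment: 10× c (aromatic, X3) → no; 7× C (X4) → no; 1× C (X2) → no; 1× N (X1) → no; 1× N (charge +1, X3) → no; 1× O (charge -1, X1) → no; 2× O (X1) → no; 1× N (X3) → no; 1× C (X3) → no; 1× O (X2) → match.
That gives 1 matching atom.

1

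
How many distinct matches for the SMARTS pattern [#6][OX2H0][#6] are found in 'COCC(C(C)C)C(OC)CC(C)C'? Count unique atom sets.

2

[#6][OX2H0][#6] is the SMARTS for an ether: an aliphatic oxygen bridging two carbons with no H on the oxygen.
The molecule carries 2 separate instances of a methoxy ether (-OCH3) meeting every constraint; each maps to a distinct set of atoms, giving 2 matches.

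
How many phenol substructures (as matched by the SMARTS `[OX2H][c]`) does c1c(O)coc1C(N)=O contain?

1

[OX2H][c] is the SMARTS for a phenol: a hydroxyl oxygen attached to an aromatic carbon.
Exactly one fragment in the molecule meets all constraints, giving 1 match.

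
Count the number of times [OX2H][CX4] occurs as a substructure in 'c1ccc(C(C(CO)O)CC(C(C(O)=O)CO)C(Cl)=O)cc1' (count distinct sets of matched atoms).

3

[OX2H][CX4] is the SMARTS for an aliphatic alcohol: a hydroxyl oxygen bound to an sp3 (X4) carbon.
The molecule carries 3 separate instances of a hydroxyl group (-OH) meeting every constraint; each maps to a distinct set of atoms, giving 3 matches.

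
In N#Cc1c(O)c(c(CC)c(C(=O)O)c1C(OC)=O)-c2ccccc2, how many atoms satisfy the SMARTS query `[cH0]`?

The query [cH0] means: aromatic carbon with no attached hydrogen (substituted or ring-fusion).
Check the 24 heavy atoms by environment: 7× c (aromatic, H0) → match; 3× C (H0) → no; 3× O (H0) → no; 2× O (H1) → no; 1× C (H2) → no; 2× C (H3) → no; 5× c (aromatic, H1) → no; 1× N (H0) → no.
That gives 7 matching atoms.

7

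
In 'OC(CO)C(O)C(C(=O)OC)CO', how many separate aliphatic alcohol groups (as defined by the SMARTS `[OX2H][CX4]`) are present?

4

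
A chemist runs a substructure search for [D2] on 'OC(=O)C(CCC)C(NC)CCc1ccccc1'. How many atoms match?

The query [D2] means: atom with exactly two heavy-atom neighbours.
Check the 18 heavy atoms by environment: 4× C (D2) → match; 3× C (D3) → no; 2× C (D1) → no; 1× c (aromatic, D3) → no; 5× c (aromatic, D2) → match; 1× N (D2) → match; 2× O (D1) → no.
Summing the matching environments: 4 + 5 + 1 = 10 matching atoms.

10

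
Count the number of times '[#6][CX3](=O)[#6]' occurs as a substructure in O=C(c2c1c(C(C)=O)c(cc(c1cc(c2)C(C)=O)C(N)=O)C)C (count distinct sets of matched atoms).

3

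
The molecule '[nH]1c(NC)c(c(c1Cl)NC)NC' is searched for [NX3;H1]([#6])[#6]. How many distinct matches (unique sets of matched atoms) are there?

3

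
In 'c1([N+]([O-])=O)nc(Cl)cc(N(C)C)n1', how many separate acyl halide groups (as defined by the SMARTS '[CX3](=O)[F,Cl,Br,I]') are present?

[CX3](=O)[F,Cl,Br,I] is the SMARTS for an acyl halide: a carbonyl carbon bonded to a halogen.
The molecule has a chloro substituent, but the Cl is not on a carbonyl carbon; nothing else fits, so there are 0 matches.

0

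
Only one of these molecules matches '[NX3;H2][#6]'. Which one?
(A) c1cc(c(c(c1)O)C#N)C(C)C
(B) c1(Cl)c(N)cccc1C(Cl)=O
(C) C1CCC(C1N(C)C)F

[NX3;H2][#6] describes a trivalent nitrogen with two H attached to carbon (a primary amine).
(A) has a nitrile (-C#N) but the nitrogen is NX1 (triple-bonded), not NX3 with two H.
(B) contains a primary amino group (-NH2), which satisfies every atom and bond constraint.
(C) has a dimethylamino group (-N(CH3)2) but the nitrogen has H0, not H2.
So the answer is (B).

B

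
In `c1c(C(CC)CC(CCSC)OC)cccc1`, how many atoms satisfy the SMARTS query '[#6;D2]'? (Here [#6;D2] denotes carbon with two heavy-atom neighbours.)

Check the 17 heavy atoms by environment: 3× C (D1) → no; 4× C (D2) → match; 2× C (D3) → no; 1× O (D2) → no; 1× S (D2) → no; 1× c (aromatic, D3) → no; 5× c (aromatic, D2) → match.
Summing the matching environments: 4 + 5 = 9 matching atoms.

9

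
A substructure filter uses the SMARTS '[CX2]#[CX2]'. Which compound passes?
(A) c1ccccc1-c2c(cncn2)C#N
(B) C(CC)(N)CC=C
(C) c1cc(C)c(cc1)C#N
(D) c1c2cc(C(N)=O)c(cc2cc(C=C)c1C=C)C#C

D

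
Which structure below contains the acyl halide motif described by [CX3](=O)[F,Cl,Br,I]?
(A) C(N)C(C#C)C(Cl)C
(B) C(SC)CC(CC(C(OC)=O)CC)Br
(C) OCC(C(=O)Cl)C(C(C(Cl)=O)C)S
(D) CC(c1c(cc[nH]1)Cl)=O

[CX3](=O)[F,Cl,Br,I] describes a carbonyl carbon bonded to a halogen (an acyl halide).
(A) has a chloro substituent but the Cl is not on a carbonyl carbon.
(B) has a methyl-ester group (-C(=O)OCH3) but the carbonyl is bonded to -O-C, not to a halogen.
(C) contains an acyl chloride (-C(=O)Cl), which satisfies every atom and bond constraint.
(D) has a chloro substituent but the Cl is not on a carbonyl carbon.
So the answer is (C).

C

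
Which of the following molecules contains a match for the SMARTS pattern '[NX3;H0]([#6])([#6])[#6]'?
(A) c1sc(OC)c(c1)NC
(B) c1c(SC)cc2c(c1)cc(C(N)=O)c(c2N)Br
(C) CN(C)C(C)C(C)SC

[NX3;H0]([#6])([#6])[#6] describes a trivalent nitrogen with no H, bonded to three carbons (a tertiary amine).
(A) has an N-methylamino group (-NHCH3) but the nitrogen still has one H (H1), not H0.
(B) has a primary amide (-C(=O)NH2) but the amide nitrogen has H2 and only one carbon neighbour.
(C) contains a dimethylamino group (-N(CH3)2), which satisfies every atom and bond constraint.
So the answer is (C).

C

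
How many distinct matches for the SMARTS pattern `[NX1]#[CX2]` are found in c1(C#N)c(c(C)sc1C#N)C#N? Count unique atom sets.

3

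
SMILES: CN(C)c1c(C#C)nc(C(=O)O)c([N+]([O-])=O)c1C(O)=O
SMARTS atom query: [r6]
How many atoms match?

6

Check the 20 heavy atoms by environment: 1× n (aromatic, in 6-ring) → match; 5× c (aromatic, in 6-ring) → match; 1× N (acyclic) → no; 6× C (acyclic) → no; 5× O (acyclic) → no; 1× N (charge +1, acyclic) → no; 1× O (charge -1, acyclic) → no.
Summing the matching environments: 1 + 5 = 6 matching atoms.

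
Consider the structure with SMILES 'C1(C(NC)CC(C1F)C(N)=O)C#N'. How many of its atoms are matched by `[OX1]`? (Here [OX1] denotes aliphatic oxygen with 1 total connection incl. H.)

1

The query [OX1] means: aliphatic oxygen with one total connection — typically a carbonyl =O or an oxide.
Check the 13 heavy atoms by environment: 6× C (X4) → no; 1× F (X1) → no; 1× C (X3) → no; 1× O (X1) → match; 2× N (X3) → no; 1× C (X2) → no; 1× N (X1) → no.
That gives 1 matching atom.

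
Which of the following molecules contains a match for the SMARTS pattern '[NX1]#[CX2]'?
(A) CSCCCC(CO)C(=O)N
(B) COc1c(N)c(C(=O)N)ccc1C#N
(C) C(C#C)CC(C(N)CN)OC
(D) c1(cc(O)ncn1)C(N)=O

[NX1]#[CX2] describes a nitrogen triple-bonded to a two-connected carbon (a nitrile).
(A) has a primary amide (-C(=O)NH2) but the nitrogen is NX3, not NX1.
(B) contains a nitrile (-C#N), which satisfies every atom and bond constraint.
(C) has a primary amino group (-NH2) but the nitrogen is NX3 (three connections), not NX1 triple-bonded.
(D) has a primary amide (-C(=O)NH2) but the nitrogen is NX3, not NX1.
So the answer is (B).

B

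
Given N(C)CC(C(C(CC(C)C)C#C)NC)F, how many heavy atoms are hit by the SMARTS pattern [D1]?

The query [D1] means: atom with exactly one heavy-atom neighbour (degree 1).
Check the 15 heavy atoms by environment: 3× C (D2) → no; 4× C (D3) → no; 5× C (D1) → match; 1× F (D1) → match; 2× N (D2) → no.
Summing the matching environments: 5 + 1 = 6 matching atoms.

6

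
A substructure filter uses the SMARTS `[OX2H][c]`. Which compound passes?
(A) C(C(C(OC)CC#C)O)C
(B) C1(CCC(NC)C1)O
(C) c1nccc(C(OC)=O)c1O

C

[OX2H][c] describes a hydroxyl oxygen attached to an aromatic carbon (a phenol).
(A) has a hydroxyl group (-OH) but the -OH is on an aliphatic carbon, not an aromatic c.
(B) has a hydroxyl group (-OH) but the -OH is on an aliphatic carbon, not an aromatic c.
(C) contains a hydroxyl group (-OH), which satisfies every atom and bond constraint.
So the answer is (C).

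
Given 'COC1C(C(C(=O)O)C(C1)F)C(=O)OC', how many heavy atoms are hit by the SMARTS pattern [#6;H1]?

4

The query [#6;H1] means: any carbon bearing exactly one hydrogen.
Check the 15 heavy atoms by environment: 4× C (H1) → match; 1× C (H2) → no; 2× C (H0) → no; 4× O (H0) → no; 2× C (H3) → no; 1× O (H1) → no; 1× F (H0) → no.
That gives 4 matching atoms.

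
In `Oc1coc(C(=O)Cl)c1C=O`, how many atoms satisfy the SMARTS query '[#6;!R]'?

2

The query [#6;!R] means: carbon not in any ring.
Check the 11 heavy atoms by environment: 1× o (aromatic, in 5-ring) → no; 4× c (aromatic, in 5-ring) → no; 3× O (acyclic) → no; 2× C (acyclic) → match; 1× Cl (acyclic) → no.
That gives 2 matching atoms.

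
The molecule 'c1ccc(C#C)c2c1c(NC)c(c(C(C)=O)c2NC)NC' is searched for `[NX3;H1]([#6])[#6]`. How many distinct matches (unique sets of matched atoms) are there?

3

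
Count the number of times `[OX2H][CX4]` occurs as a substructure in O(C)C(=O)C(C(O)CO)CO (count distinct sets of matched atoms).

[OX2H][CX4] is the SMARTS for an aliphatic alcohol: a hydroxyl oxygen bound to an sp3 (X4) carbon.
The molecule carries 3 separate instances of a hydroxyl group (-OH) meeting every constraint; each maps to a distinct set of atoms, giving 3 matches.

3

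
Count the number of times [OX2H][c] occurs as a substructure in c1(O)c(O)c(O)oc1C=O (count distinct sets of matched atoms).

[OX2H][c] is the SMARTS for a phenol: a hydroxyl oxygen attached to an aromatic carbon.
The molecule carries 3 separate instances of a hydroxyl group (-OH) meeting every constraint; each maps to a distinct set of atoms, giving 3 matches.

3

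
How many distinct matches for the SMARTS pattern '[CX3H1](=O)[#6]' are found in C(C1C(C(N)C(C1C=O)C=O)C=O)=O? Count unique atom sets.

[CX3H1](=O)[#6] is the SMARTS for an aldehyde: an sp2 carbon with one H, double-bonded to O and single-bonded to carbon.
The molecule carries 4 separate instances of an aldehyde (-CHO) meeting every constraint; each maps to a distinct set of atoms, giving 4 matches.

4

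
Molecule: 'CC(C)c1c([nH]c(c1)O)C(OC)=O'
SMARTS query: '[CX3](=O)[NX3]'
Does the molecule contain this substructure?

No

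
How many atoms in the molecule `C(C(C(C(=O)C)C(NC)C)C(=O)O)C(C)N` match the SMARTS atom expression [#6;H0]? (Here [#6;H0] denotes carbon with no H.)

The query [#6;H0] means: any carbon with no attached hydrogen.
Check the 16 heavy atoms by environment: 4× C (H3) → no; 4× C (H1) → no; 1× C (H2) → no; 2× C (H0) → match; 2× O (H0) → no; 1× O (H1) → no; 1× N (H2) → no; 1× N (H1) → no.
That gives 2 matching atoms.

2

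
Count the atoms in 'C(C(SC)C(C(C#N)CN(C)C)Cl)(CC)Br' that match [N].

2

The query [N] means: uppercase N matches aliphatic (non-aromatic) nitrogen only.
Check the 16 heavy atoms by environment: 11× C → no; 1× Cl → no; 1× S → no; 2× N → match; 1× Br → no.
That gives 2 matching atoms.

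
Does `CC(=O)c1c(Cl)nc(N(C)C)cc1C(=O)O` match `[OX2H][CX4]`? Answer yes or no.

The pattern [OX2H][CX4] describes a hydroxyl oxygen bound to an sp3 (X4) carbon — an aliphatic alcohol.
The closest candidate here is a carboxylic acid group (-C(=O)OH), but the -OH is on a CX3 carbonyl carbon, not a CX4 carbon. No other fragment satisfies the full query, so there is no match.

No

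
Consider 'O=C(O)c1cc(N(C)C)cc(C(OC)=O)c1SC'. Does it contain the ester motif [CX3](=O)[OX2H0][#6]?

The pattern [CX3](=O)[OX2H0][#6] describes a carbonyl carbon bonded to an oxygen that is itself bonded to carbon (no H on that O) — an ester.
The molecule carries a methyl-ester group (-C(=O)OCH3), whose atoms satisfy every constraint of the query, so the pattern matches.

Yes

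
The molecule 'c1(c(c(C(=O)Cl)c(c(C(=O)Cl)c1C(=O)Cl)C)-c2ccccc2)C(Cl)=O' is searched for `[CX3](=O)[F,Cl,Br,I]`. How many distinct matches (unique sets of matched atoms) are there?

4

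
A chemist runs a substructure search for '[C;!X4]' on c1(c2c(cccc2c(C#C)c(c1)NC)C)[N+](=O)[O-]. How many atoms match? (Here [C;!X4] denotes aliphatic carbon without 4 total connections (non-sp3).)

The query [C;!X4] means: aliphatic carbon that does not have four total connections.
Check the 18 heavy atoms by environment: 10× c (aromatic, X3) → no; 2× C (X2) → match; 1× N (X3) → no; 2× C (X4) → no; 1× N (charge +1, X3) → no; 1× O (charge -1, X1) → no; 1× O (X1) → no.
That gives 2 matching atoms.

2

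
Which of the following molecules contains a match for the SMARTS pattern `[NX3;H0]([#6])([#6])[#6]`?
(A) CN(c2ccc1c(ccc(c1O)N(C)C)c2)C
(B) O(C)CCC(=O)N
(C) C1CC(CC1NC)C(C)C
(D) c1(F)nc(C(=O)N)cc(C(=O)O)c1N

A

[NX3;H0]([#6])([#6])[#6] describes a trivalent nitrogen with no H, bonded to three carbons (a tertiary amine).
(A) contains a dimethylamino group (-N(CH3)2), which satisfies every atom and bond constraint.
(B) has a primary amide (-C(=O)NH2) but the amide nitrogen has H2 and only one carbon neighbour.
(C) has an N-methylamino group (-NHCH3) but the nitrogen still has one H (H1), not H0.
(D) has a primary amino group (-NH2) but the nitrogen has H2, not H0 with three carbons.
So the answer is (A).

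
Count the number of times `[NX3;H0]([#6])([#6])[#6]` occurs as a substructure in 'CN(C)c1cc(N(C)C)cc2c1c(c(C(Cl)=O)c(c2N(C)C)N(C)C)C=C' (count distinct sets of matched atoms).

4

[NX3;H0]([#6])([#6])[#6] is the SMARTS for a tertiary amine: a trivalent nitrogen with no H, bonded to three carbons.
The molecule carries 4 separate instances of a dimethylamino group (-N(CH3)2) meeting every constraint; each maps to a distinct set of atoms, giving 4 matches.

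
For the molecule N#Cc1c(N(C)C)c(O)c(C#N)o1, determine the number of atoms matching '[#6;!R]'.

4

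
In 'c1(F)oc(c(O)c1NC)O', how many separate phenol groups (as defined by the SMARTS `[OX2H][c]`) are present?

2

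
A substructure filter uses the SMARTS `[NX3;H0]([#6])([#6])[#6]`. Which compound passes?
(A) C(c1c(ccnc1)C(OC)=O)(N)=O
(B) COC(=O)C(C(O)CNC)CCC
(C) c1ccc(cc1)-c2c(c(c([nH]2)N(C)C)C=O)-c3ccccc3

[NX3;H0]([#6])([#6])[#6] describes a trivalent nitrogen with no H, bonded to three carbons (a tertiary amine).
(A) has a primary amide (-C(=O)NH2) but the amide nitrogen has H2 and only one carbon neighbour.
(B) has an N-methylamino group (-NHCH3) but the nitrogen still has one H (H1), not H0.
(C) contains a dimethylamino group (-N(CH3)2), which satisfies every atom and bond constraint.
So the answer is (C).

C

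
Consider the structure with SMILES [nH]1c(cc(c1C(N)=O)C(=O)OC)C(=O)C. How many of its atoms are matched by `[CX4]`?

The query [CX4] means: C with X4: aliphatic carbon with exactly 4 total connections (bonds + H).
Check the 15 heavy atoms by environment: 1× n (aromatic, X3) → no; 4× c (aromatic, X3) → no; 3× C (X3) → no; 3× O (X1) → no; 2× C (X4) → match; 1× N (X3) → no; 1× O (X2) → no.
That gives 2 matching atoms.

2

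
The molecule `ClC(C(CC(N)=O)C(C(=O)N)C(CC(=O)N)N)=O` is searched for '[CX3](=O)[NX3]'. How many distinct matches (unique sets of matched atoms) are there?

3

[CX3](=O)[NX3] is the SMARTS for an amide: a carbonyl carbon bonded to a trivalent nitrogen.
The molecule carries 3 separate instances of a primary amide (-C(=O)NH2) meeting every constraint; each maps to a distinct set of atoms, giving 3 matches.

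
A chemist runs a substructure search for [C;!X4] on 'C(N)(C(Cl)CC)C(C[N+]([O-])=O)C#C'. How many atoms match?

2

The query [C;!X4] means: aliphatic carbon that does not have four total connections.
Check the 13 heavy atoms by environment: 6× C (X4) → no; 2× C (X2) → match; 1× N (charge +1, X3) → no; 1× O (charge -1, X1) → no; 1× O (X1) → no; 1× Cl (X1) → no; 1× N (X3) → no.
That gives 2 matching atoms.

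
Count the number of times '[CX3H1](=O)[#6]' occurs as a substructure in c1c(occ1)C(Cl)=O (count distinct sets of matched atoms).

0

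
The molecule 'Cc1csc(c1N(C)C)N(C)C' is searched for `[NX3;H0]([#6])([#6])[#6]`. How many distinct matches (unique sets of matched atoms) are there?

2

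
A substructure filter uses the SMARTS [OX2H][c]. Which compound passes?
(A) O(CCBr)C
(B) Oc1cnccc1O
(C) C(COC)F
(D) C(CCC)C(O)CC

B

[OX2H][c] describes a hydroxyl oxygen attached to an aromatic carbon (a phenol).
(A) has a methoxy ether (-OCH3) but the oxygen has H0, not H1.
(B) contains a hydroxyl group (-OH), which satisfies every atom and bond constraint.
(C) has a methoxy ether (-OCH3) but the oxygen has H0, not H1.
(D) has a hydroxyl group (-OH) but the -OH is on an aliphatic carbon, not an aromatic c.
So the answer is (B).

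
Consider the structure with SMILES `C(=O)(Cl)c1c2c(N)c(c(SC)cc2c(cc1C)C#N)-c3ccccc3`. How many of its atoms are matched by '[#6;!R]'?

4

The query [#6;!R] means: carbon not in any ring.
Check the 25 heavy atoms by environment: 16× c (aromatic, in 6-ring) → no; 4× C (acyclic) → match; 1× S (acyclic) → no; 2× N (acyclic) → no; 1× O (acyclic) → no; 1× Cl (acyclic) → no.
That gives 4 matching atoms.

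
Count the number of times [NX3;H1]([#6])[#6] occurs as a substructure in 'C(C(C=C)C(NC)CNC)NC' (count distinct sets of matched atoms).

3

[NX3;H1]([#6])[#6] is the SMARTS for a secondary amine: a trivalent nitrogen with one H, bonded to two carbons.
The molecule carries 3 separate instances of an N-methylamino group (-NHCH3) meeting every constraint; each maps to a distinct set of atoms, giving 3 matches.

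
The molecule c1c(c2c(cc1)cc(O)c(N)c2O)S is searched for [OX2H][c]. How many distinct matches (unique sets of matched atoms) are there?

[OX2H][c] is the SMARTS for a phenol: a hydroxyl oxygen attached to an aromatic carbon.
The molecule carries 2 separate instances of a hydroxyl group (-OH) meeting every constraint; each maps to a distinct set of atoms, giving 2 matches.

2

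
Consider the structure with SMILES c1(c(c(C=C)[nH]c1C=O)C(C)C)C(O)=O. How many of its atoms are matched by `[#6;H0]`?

5

Check the 15 heavy atoms by environment: 1× n (aromatic, H1) → no; 4× c (aromatic, H0) → match; 3× C (H1) → no; 2× O (H0) → no; 2× C (H3) → no; 1× C (H0) → match; 1× O (H1) → no; 1× C (H2) → no.
Summing the matching environments: 4 + 1 = 5 matching atoms.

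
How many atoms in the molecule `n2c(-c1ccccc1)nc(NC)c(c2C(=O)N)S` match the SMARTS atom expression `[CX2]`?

The query [CX2] means: C with X2: aliphatic carbon with exactly 2 total connections.
Check the 18 heavy atoms by environment: 2× n (aromatic, X2) → no; 10× c (aromatic, X3) → no; 2× N (X3) → no; 1× C (X4) → no; 1× S (X2) → no; 1× C (X3) → no; 1× O (X1) → no.
No environment satisfies the query, so 0 matching atoms.

0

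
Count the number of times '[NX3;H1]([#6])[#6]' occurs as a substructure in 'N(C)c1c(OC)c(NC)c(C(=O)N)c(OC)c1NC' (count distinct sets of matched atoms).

3

[NX3;H1]([#6])[#6] is the SMARTS for a secondary amine: a trivalent nitrogen with one H, bonded to two carbons.
The molecule carries 3 separate instances of an N-methylamino group (-NHCH3) meeting every constraint; each maps to a distinct set of atoms, giving 3 matches.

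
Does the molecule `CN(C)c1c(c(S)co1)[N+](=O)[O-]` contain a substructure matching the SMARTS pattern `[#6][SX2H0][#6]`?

The pattern [#6][SX2H0][#6] describes an aliphatic sulfur bridging two carbons with no H on the sulfur — a thioether.
The closest candidate here is a thiol (-SH), but the sulfur has H1, not H0 bridging two carbons. No other fragment satisfies the full query, so there is no match.

No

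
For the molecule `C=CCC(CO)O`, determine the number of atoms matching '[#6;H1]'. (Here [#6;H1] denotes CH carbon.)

The query [#6;H1] means: any carbon bearing exactly one hydrogen.
Check the 7 heavy atoms by environment: 3× C (H2) → no; 2× C (H1) → match; 2× O (H1) → no.
That gives 2 matching atoms.

2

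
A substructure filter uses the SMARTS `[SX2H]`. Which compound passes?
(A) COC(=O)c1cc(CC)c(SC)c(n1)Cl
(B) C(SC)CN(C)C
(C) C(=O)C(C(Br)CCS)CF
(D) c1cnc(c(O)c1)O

[SX2H] describes an aliphatic sulfur with two connections, one being H (a thiol).
(A) has a methylthio ether (-SCH3) but the sulfur has H0 (bonded to two carbons), not H1.
(B) has a methylthio ether (-SCH3) but the sulfur has H0 (bonded to two carbons), not H1.
(C) contains a thiol (-SH), which satisfies every atom and bond constraint.
(D) has a hydroxyl group (-OH) but it is an -OH, not an -SH.
So the answer is (C).

C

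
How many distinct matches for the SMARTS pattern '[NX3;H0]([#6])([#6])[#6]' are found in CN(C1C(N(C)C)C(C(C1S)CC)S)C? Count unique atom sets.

[NX3;H0]([#6])([#6])[#6] is the SMARTS for a tertiary amine: a trivalent nitrogen with no H, bonded to three carbons.
The molecule carries 2 separate instances of a dimethylamino group (-N(CH3)2) meeting every constraint; each maps to a distinct set of atoms, giving 2 matches.

2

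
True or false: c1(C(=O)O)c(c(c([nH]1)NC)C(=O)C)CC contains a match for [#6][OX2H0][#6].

False

The pattern [#6][OX2H0][#6] describes an aliphatic oxygen bridging two carbons with no H on the oxygen — an ether.
The closest candidate here is a carboxylic acid group (-C(=O)OH), but the -OH oxygen has H1; the =O is OX1, not OX2. No other fragment satisfies the full query, so there is no match.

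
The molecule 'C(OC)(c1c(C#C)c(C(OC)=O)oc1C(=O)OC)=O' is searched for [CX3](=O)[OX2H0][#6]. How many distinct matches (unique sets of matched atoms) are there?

3

[CX3](=O)[OX2H0][#6] is the SMARTS for an ester: a carbonyl carbon bonded to an oxygen that is itself bonded to carbon (no H on that O).
The molecule carries 3 separate instances of a methyl-ester group (-C(=O)OCH3) meeting every constraint; each maps to a distinct set of atoms, giving 3 matches.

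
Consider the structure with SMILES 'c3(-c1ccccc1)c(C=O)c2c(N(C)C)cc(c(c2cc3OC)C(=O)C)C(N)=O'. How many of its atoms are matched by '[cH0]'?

The query [cH0] means: aromatic carbon with no attached hydrogen (substituted or ring-fusion).
Check the 29 heavy atoms by environment: 9× c (aromatic, H0) → match; 7× c (aromatic, H1) → no; 2× C (H0) → no; 4× O (H0) → no; 1× N (H2) → no; 4× C (H3) → no; 1× N (H0) → no; 1× C (H1) → no.
That gives 9 matching atoms.

9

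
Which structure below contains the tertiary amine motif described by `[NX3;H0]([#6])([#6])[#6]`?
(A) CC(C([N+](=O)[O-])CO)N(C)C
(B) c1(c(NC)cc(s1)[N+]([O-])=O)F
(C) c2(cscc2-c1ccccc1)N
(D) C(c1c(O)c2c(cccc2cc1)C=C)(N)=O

A

[NX3;H0]([#6])([#6])[#6] describes a trivalent nitrogen with no H, bonded to three carbons (a tertiary amine).
(A) contains a dimethylamino group (-N(CH3)2), which satisfies every atom and bond constraint.
(B) has an N-methylamino group (-NHCH3) but the nitrogen still has one H (H1), not H0.
(C) has a primary amino group (-NH2) but the nitrogen has H2, not H0 with three carbons.
(D) has a primary amide (-C(=O)NH2) but the amide nitrogen has H2 and only one carbon neighbour.
So the answer is (A).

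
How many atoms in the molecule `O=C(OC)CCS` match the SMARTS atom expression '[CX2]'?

The query [CX2] means: C with X2: aliphatic carbon with exactly 2 total connections.
Check the 7 heavy atoms by environment: 3× C (X4) → no; 1× S (X2) → no; 1× C (X3) → no; 1× O (X1) → no; 1× O (X2) → no.
No environment satisfies the query, so 0 matching atoms.

0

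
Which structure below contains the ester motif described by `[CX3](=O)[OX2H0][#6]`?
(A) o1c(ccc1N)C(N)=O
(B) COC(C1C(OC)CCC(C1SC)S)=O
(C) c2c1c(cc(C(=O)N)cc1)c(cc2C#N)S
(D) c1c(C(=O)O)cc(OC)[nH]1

B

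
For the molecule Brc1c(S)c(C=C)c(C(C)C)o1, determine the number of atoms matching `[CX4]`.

3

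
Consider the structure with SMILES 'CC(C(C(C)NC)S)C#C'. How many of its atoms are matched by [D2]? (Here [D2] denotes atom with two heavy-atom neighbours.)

2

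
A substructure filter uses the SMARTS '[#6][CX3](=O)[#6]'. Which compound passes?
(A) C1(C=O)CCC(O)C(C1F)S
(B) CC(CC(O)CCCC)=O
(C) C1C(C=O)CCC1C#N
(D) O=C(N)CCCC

[#6][CX3](=O)[#6] describes a carbonyl carbon (no H) flanked by two carbons (a ketone).
(A) has an aldehyde (-CHO) but the carbonyl carbon has H1, so it is not flanked by two carbons.
(B) contains an acetyl/ketone group (-C(=O)CH3), which satisfies every atom and bond constraint.
(C) has an aldehyde (-CHO) but the carbonyl carbon has H1, so it is not flanked by two carbons.
(D) has a primary amide (-C(=O)NH2) but one neighbour of the carbonyl carbon is N, not C.
So the answer is (B).

B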